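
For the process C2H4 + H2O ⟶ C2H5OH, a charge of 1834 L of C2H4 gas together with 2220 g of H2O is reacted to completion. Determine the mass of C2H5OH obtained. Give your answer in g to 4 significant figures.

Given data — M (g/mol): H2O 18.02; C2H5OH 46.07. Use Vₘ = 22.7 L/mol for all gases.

n(C2H4) = 1834 / 22.7 = 80.79 mol
n(H2O) = 2220 / 18.02 = 123.2 mol
n/ν → C2H4: 80.79, H2O: 123.2; C2H4 is limiting.
n(C2H5OH) = (1/1) × 80.79 = 80.79 mol
mass = 80.79 × 46.07 = 3722 g

3722 g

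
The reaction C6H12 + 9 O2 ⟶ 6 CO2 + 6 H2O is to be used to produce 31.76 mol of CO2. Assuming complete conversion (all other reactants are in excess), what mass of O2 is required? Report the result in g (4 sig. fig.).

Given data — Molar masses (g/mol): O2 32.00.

1524 g

n(CO2) = 31.76 mol
n(O2) = (9/6) × 31.76 = 47.64 mol
mass = 47.64 × 32.00 = 1524 g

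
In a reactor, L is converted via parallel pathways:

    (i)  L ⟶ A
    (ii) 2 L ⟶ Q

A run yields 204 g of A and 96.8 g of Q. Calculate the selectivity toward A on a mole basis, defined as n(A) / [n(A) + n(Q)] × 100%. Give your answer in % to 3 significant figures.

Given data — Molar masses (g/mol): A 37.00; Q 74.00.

n(A) = 204 / 37.00 = 5.514 mol
n(Q) = 96.8 / 74.00 = 1.308 mol
selectivity = 5.514/(5.514+1.308) × 100 = 80.83 %

80.8 %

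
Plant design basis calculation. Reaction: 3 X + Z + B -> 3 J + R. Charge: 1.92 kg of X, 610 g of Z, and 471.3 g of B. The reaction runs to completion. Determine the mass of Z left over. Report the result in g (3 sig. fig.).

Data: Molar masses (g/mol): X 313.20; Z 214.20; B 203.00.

n(X) = 1.920×1000 / 313.20 = 6.130 mol
n(Z) = 610.0 / 214.20 = 2.848 mol
n(B) = 471.3 / 203.00 = 2.322 mol
n/ν → X: 2.043, Z: 2.848, B: 2.322; X is limiting.
Z consumed = (1/3) × 6.130 = 2.043 mol
Z remaining = 2.848 − 2.043 = 0.8050 mol
mass = 0.8050 × 214.20 = 172.4 g

172 g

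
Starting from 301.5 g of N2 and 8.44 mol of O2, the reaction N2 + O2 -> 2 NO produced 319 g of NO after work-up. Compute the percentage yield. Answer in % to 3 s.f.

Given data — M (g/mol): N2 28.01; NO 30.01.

63.0 %

n(N2) = 301.5 / 28.01 = 10.76 mol
n(O2) = 8.440 mol
n/ν → N2: 10.76, O2: 8.440; O2 is limiting.
theoretical n(NO) = (2/1) × 8.440 = 16.88 mol → 506.6 g
% yield = 319 / 506.6 × 100 = 62.97 %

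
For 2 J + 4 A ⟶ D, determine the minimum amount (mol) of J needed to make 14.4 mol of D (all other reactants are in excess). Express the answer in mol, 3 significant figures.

n(D) = 14.40 mol
n(J) = (2/1) × 14.40 = 28.80 mol

28.8 mol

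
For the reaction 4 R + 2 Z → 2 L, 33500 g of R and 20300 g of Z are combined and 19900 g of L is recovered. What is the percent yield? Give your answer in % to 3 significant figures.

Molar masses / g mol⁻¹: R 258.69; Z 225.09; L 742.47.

41.4 %

n(R) = 33500 / 258.69 = 129.5 mol
n(Z) = 20300 / 225.09 = 90.19 mol
n/ν for R = 129.5/4 = 32.38
n/ν for Z = 90.19/2 = 45.10
Smallest n/ν is R → limiting reagent.
theoretical n(L) = (2/4) × 129.5 = 64.75 mol → 48070 g
% yield = 19900 / 48070 × 100 = 41.40 %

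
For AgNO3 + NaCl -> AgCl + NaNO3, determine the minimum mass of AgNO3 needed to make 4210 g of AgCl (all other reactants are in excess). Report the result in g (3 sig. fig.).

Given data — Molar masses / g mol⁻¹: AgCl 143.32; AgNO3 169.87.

4990 g

n(AgCl) = 4210 / 143.32 = 29.37 mol
n(AgNO3) = (1/1) × 29.37 = 29.37 mol
mass = 29.37 × 169.87 = 4989 g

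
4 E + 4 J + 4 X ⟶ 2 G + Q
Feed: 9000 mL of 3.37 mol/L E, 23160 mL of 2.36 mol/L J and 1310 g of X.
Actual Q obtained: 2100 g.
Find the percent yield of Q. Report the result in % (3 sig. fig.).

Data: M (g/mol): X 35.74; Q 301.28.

n(E) = 3.37 × 9000/1000 = 30.33 mol
n(J) = 2.36 × 23160/1000 = 54.66 mol
n(X) = 1310 / 35.74 = 36.65 mol
n/ν for E = 30.33/4 = 7.583
n/ν for J = 54.66/4 = 13.67
n/ν for X = 36.65/4 = 9.163
Smallest n/ν is E → limiting reagent.
theoretical n(Q) = (1/4) × 30.33 = 7.583 mol → 2285 g
% yield = 2100 / 2285 × 100 = 91.90 %

91.9 %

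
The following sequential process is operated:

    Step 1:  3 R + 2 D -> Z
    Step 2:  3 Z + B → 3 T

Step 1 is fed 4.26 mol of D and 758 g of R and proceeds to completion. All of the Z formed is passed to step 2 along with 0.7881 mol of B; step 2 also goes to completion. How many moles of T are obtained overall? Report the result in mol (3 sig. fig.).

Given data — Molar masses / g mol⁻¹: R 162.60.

Step 1:
n(D) = 4.260 mol
n(R) = 758.0 / 162.60 = 4.662 mol
n/ν → D: 2.130, R: 1.554; R is limiting.
n(Z) produced = (1/3) × 4.662 = 1.554 mol
Step 2:
n(Z) available = 1.554 mol
n(B) = 0.7881 mol
n/ν → Z: 0.5180, B: 0.7881; Z is limiting.
n(T) = (3/3) × 1.554 = 1.554 mol

1.55 mol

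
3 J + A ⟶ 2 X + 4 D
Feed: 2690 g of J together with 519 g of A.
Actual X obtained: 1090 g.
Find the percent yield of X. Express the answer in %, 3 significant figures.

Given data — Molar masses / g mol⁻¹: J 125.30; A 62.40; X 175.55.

n(J) = 2690 / 125.30 = 21.47 mol
n(A) = 519.0 / 62.40 = 8.317 mol
n/ν for J = 21.47/3 = 7.157
n/ν for A = 8.317/1 = 8.317
Smallest n/ν is J → limiting reagent.
theoretical n(X) = (2/3) × 21.47 = 14.31 mol → 2512 g
% yield = 1090 / 2512 × 100 = 43.39 %

43.4 %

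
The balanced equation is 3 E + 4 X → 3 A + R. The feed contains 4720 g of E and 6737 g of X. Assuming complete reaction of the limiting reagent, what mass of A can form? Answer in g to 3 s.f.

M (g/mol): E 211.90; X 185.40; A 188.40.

4200 g

n(E) = 4720 / 211.90 = 22.27 mol
n(X) = 6737 / 185.40 = 36.34 mol
n/ν for E = 22.27/3 = 7.423
n/ν for X = 36.34/4 = 9.085
Smallest n/ν is E → limiting reagent.
n(A) = (3/3) × 22.27 = 22.27 mol
mass = 22.27 × 188.40 = 4196 g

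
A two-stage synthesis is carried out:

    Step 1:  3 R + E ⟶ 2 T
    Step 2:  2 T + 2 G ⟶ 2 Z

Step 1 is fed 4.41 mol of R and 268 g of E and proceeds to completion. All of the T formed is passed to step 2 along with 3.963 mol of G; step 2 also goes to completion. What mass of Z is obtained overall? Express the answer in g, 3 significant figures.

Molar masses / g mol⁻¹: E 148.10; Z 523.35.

Step 1:
n(R) = 4.410 mol
n(E) = 268.0 / 148.10 = 1.810 mol
n/ν → R: 1.470, E: 1.810; R is limiting.
n(T) produced = (2/3) × 4.410 = 2.940 mol
Step 2:
n(T) available = 2.940 mol
n(G) = 3.963 mol
n/ν → T: 1.470, G: 1.982; T is limiting.
n(Z) = (2/2) × 2.940 = 2.940 mol
mass = 2.940 × 523.35 = 1539 g

1540 g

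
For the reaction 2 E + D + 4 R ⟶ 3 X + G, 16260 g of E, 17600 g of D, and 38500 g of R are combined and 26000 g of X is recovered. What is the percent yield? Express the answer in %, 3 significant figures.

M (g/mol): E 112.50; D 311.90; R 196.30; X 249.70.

n(E) = 16260 / 112.50 = 144.5 mol
n(D) = 17600 / 311.90 = 56.43 mol
n(R) = 38500 / 196.30 = 196.1 mol
n/ν for E = 144.5/2 = 72.25
n/ν for D = 56.43/1 = 56.43
n/ν for R = 196.1/4 = 49.03
Smallest n/ν is R → limiting reagent.
theoretical n(X) = (3/4) × 196.1 = 147.1 mol → 36730 g
% yield = 26000 / 36730 × 100 = 70.79 %

70.8 %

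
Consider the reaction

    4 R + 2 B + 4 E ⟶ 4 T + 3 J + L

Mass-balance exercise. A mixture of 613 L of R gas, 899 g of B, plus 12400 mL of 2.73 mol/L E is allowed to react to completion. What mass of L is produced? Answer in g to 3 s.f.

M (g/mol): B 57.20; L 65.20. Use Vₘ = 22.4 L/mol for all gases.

n(R) = 613.0 / 22.4 = 27.37 mol
n(B) = 899.0 / 57.20 = 15.72 mol
n(E) = 2.73 × 12400/1000 = 33.85 mol
n/ν → R: 6.843, B: 7.860, E: 8.463; R is limiting.
n(L) = (1/4) × 27.37 = 6.843 mol
mass = 6.843 × 65.20 = 446.2 g

446 g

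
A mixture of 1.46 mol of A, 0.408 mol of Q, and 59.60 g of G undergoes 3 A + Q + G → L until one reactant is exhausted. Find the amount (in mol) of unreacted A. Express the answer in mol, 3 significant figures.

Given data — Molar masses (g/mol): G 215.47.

n(A) = 1.460 mol
n(Q) = 0.4080 mol
n(G) = 59.60 / 215.47 = 0.2766 mol
n/ν → A: 0.4867, Q: 0.4080, G: 0.2766; G is limiting.
A consumed = (3/1) × 0.2766 = 0.8298 mol
A remaining = 1.460 − 0.8298 = 0.6302 mol

0.630 mol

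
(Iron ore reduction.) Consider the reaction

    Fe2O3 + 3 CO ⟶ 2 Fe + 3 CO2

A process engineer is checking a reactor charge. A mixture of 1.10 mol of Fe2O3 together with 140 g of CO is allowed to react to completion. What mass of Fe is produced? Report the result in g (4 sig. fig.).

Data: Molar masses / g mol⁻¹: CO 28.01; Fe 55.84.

122.8 g

n(Fe2O3) = 1.100 mol
n(CO) = 140.0 / 28.01 = 4.998 mol
n/ν → Fe2O3: 1.100, CO: 1.666; Fe2O3 is limiting.
n(Fe) = (2/1) × 1.100 = 2.200 mol
mass = 2.200 × 55.84 = 122.8 g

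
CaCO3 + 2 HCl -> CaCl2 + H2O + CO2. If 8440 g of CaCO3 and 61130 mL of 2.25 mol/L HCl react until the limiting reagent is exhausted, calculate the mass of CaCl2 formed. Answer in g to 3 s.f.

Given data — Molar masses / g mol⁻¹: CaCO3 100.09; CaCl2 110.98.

7630 g

n(CaCO3) = 8440 / 100.09 = 84.32 mol
n(HCl) = 2.25 × 61130/1000 = 137.5 mol
n/ν for CaCO3 = 84.32/1 = 84.32
n/ν for HCl = 137.5/2 = 68.75
Smallest n/ν is HCl → limiting reagent.
n(CaCl2) = (1/2) × 137.5 = 68.75 mol
mass = 68.75 × 110.98 = 7630 g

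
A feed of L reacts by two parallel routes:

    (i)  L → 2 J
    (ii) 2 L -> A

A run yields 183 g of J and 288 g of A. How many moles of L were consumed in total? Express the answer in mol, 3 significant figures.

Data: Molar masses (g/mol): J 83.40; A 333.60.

2.82 mol

n(J) = 183 / 83.40 = 2.194 mol
n(A) = 288 / 333.60 = 0.8633 mol
n(L) via (i) = (1/2)×2.194 = 1.097 mol
n(L) via (ii) = (2/1)×0.8633 = 1.727 mol
total n(L) = 1.097 + 1.727 = 2.824 mol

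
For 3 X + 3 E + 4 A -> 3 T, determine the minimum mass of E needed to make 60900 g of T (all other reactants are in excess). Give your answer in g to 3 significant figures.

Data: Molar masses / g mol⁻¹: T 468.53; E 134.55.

17500 g

n(T) = 60900 / 468.53 = 130.0 mol
n(E) = (3/3) × 130.0 = 130.0 mol
mass = 130.0 × 134.55 = 17490 g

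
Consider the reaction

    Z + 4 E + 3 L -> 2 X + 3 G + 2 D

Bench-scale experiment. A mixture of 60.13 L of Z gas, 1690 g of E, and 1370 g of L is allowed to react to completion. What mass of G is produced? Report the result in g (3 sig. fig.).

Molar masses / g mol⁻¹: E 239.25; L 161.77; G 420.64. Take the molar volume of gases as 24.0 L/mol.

2230 g

n(Z) = 60.13 / 24.0 = 2.505 mol
n(E) = 1690 / 239.25 = 7.064 mol
n(L) = 1370 / 161.77 = 8.469 mol
n/ν for Z = 2.505/1 = 2.505
n/ν for E = 7.064/4 = 1.766
n/ν for L = 8.469/3 = 2.823
Smallest n/ν is E → limiting reagent.
n(G) = (3/4) × 7.064 = 5.298 mol
mass = 5.298 × 420.64 = 2229 g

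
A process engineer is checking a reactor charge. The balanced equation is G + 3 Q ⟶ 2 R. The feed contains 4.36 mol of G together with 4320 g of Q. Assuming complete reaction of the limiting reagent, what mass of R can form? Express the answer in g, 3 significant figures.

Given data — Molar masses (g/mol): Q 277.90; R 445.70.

3890 g

n(G) = 4.360 mol
n(Q) = 4320 / 277.90 = 15.55 mol
n/ν for G = 4.360/1 = 4.360
n/ν for Q = 15.55/3 = 5.183
Smallest n/ν is G → limiting reagent.
n(R) = (2/1) × 4.360 = 8.720 mol
mass = 8.720 × 445.70 = 3887 g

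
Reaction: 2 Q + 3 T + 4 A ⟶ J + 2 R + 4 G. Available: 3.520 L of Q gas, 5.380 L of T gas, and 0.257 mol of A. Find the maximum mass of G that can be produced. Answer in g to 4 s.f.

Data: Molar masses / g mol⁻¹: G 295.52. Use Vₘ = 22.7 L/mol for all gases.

n(Q) = 3.520 / 22.7 = 0.1551 mol
n(T) = 5.380 / 22.7 = 0.2370 mol
n(A) = 0.2570 mol
n/ν for Q = 0.1551/2 = 0.07755
n/ν for T = 0.2370/3 = 0.07900
n/ν for A = 0.2570/4 = 0.06425
Smallest n/ν is A → limiting reagent.
n(G) = (4/4) × 0.2570 = 0.2570 mol
mass = 0.2570 × 295.52 = 75.95 g

75.95 g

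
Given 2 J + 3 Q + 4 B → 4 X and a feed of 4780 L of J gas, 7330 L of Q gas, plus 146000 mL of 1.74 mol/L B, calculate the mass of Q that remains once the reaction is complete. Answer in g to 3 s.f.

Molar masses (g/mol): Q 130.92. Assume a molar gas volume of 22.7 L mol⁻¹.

17300 g

n(J) = 4780 / 22.7 = 210.6 mol
n(Q) = 7330 / 22.7 = 322.9 mol
n(B) = 1.74 × 146000/1000 = 254.0 mol
n/ν for J = 210.6/2 = 105.3
n/ν for Q = 322.9/3 = 107.6
n/ν for B = 254.0/4 = 63.50
Smallest n/ν is B → limiting reagent.
Q consumed = (3/4) × 254.0 = 190.5 mol
Q remaining = 322.9 − 190.5 = 132.4 mol
mass = 132.4 × 130.92 = 17330 g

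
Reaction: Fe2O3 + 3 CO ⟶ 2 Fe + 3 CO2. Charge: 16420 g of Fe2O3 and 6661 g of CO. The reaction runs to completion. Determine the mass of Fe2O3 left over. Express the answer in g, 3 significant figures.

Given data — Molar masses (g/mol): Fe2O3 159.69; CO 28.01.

3760 g

n(Fe2O3) = 16420 / 159.69 = 102.8 mol
n(CO) = 6661 / 28.01 = 237.8 mol
n/ν → Fe2O3: 102.8, CO: 79.27; CO is limiting.
Fe2O3 consumed = (1/3) × 237.8 = 79.27 mol
Fe2O3 remaining = 102.8 − 79.27 = 23.53 mol
mass = 23.53 × 159.69 = 3758 g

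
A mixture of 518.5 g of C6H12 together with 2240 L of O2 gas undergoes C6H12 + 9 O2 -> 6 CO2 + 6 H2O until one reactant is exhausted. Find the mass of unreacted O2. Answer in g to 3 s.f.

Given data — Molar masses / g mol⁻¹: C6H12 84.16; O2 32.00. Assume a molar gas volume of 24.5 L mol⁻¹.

n(C6H12) = 518.5 / 84.16 = 6.161 mol
n(O2) = 2240 / 24.5 = 91.43 mol
n/ν for C6H12 = 6.161/1 = 6.161
n/ν for O2 = 91.43/9 = 10.16
Smallest n/ν is C6H12 → limiting reagent.
O2 consumed = (9/1) × 6.161 = 55.45 mol
O2 remaining = 91.43 − 55.45 = 35.98 mol
mass = 35.98 × 32.00 = 1151 g

1150 g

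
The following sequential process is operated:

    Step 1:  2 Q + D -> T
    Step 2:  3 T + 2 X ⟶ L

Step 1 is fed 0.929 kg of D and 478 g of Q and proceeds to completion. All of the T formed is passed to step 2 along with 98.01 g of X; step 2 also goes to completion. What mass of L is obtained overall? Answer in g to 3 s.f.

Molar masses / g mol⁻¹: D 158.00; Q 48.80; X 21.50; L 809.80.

1320 g

Step 1:
n(D) = 0.9290×1000 / 158.00 = 5.880 mol
n(Q) = 478.0 / 48.80 = 9.795 mol
n/ν for D = 5.880/1 = 5.880
n/ν for Q = 9.795/2 = 4.898
Smallest n/ν is Q → limiting reagent.
n(T) produced = (1/2) × 9.795 = 4.898 mol
Step 2:
n(T) available = 4.898 mol
n(X) = 98.01 / 21.50 = 4.559 mol
n/ν for T = 4.898/3 = 1.633
n/ν for X = 4.559/2 = 2.280
Smallest n/ν is T → limiting reagent.
n(L) = (1/3) × 4.898 = 1.633 mol
mass = 1.633 × 809.80 = 1322 g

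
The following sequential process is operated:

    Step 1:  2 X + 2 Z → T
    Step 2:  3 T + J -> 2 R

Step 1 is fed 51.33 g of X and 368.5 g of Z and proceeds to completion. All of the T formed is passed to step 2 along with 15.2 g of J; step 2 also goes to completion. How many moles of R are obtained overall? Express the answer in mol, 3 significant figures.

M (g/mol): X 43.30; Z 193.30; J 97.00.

0.313 mol

Step 1:
n(X) = 51.33 / 43.30 = 1.185 mol
n(Z) = 368.5 / 193.30 = 1.906 mol
n/ν for X = 1.185/2 = 0.5925
n/ν for Z = 1.906/2 = 0.9530
Smallest n/ν is X → limiting reagent.
n(T) produced = (1/2) × 1.185 = 0.5925 mol
Step 2:
n(T) available = 0.5925 mol
n(J) = 15.20 / 97.00 = 0.1567 mol
n/ν for T = 0.5925/3 = 0.1975
n/ν for J = 0.1567/1 = 0.1567
Smallest n/ν is J → limiting reagent.
n(R) = (2/1) × 0.1567 = 0.3134 mol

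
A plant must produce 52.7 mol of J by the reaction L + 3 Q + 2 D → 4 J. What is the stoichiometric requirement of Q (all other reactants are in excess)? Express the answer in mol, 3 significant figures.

39.5 mol

n(J) = 52.70 mol
n(Q) = (3/4) × 52.70 = 39.53 mol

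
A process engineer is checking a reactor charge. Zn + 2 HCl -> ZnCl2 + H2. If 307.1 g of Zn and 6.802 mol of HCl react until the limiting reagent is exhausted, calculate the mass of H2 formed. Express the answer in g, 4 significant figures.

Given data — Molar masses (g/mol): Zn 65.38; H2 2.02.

6.870 g

n(Zn) = 307.1 / 65.38 = 4.697 mol
n(HCl) = 6.802 mol
n/ν → Zn: 4.697, HCl: 3.401; HCl is limiting.
n(H2) = (1/2) × 6.802 = 3.401 mol
mass = 3.401 × 2.02 = 6.870 g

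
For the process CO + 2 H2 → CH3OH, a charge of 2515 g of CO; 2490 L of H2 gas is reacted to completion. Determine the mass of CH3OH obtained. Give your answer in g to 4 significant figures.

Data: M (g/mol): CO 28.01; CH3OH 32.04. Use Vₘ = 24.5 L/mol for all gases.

1628 g

n(CO) = 2515 / 28.01 = 89.79 mol
n(H2) = 2490 / 24.5 = 101.6 mol
n/ν for CO = 89.79/1 = 89.79
n/ν for H2 = 101.6/2 = 50.80
Smallest n/ν is H2 → limiting reagent.
n(CH3OH) = (1/2) × 101.6 = 50.80 mol
mass = 50.80 × 32.04 = 1628 g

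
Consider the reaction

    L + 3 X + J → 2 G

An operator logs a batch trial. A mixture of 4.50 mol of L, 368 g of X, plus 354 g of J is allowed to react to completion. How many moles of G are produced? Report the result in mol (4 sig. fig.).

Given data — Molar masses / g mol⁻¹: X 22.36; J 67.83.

n(L) = 4.500 mol
n(X) = 368.0 / 22.36 = 16.46 mol
n(J) = 354.0 / 67.83 = 5.219 mol
n/ν → L: 4.500, X: 5.487, J: 5.219; L is limiting.
n(G) = (2/1) × 4.500 = 9.000 mol

9.000 mol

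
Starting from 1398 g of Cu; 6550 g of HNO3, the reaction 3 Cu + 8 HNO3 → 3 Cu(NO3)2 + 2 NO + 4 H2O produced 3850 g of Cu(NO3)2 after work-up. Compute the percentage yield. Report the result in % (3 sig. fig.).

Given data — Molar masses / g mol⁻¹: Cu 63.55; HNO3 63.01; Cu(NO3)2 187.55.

93.3 %

n(Cu) = 1398 / 63.55 = 22.00 mol
n(HNO3) = 6550 / 63.01 = 104.0 mol
n/ν for Cu = 22.00/3 = 7.333
n/ν for HNO3 = 104.0/8 = 13.00
Smallest n/ν is Cu → limiting reagent.
theoretical n(Cu(NO3)2) = (3/3) × 22.00 = 22.00 mol → 4126 g
% yield = 3850 / 4126 × 100 = 93.31 %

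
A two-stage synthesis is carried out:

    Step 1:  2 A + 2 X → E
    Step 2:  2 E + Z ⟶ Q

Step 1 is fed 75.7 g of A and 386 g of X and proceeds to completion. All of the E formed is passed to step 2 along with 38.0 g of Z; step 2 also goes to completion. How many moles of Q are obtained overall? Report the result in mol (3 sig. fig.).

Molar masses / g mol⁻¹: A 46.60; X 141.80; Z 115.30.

0.330 mol

Step 1:
n(A) = 75.70 / 46.60 = 1.624 mol
n(X) = 386.0 / 141.80 = 2.722 mol
n/ν for A = 1.624/2 = 0.8120
n/ν for X = 2.722/2 = 1.361
Smallest n/ν is A → limiting reagent.
n(E) produced = (1/2) × 1.624 = 0.8120 mol
Step 2:
n(E) available = 0.8120 mol
n(Z) = 38.00 / 115.30 = 0.3296 mol
n/ν for E = 0.8120/2 = 0.4060
n/ν for Z = 0.3296/1 = 0.3296
Smallest n/ν is Z → limiting reagent.
n(Q) = (1/1) × 0.3296 = 0.3296 mol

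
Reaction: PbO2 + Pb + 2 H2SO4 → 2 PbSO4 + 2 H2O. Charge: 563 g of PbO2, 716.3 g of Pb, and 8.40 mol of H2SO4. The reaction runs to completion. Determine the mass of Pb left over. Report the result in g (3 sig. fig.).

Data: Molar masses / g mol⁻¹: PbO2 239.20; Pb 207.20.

229 g

n(PbO2) = 563.0 / 239.20 = 2.354 mol
n(Pb) = 716.3 / 207.20 = 3.457 mol
n(H2SO4) = 8.400 mol
n/ν → PbO2: 2.354, Pb: 3.457, H2SO4: 4.200; PbO2 is limiting.
Pb consumed = (1/1) × 2.354 = 2.354 mol
Pb remaining = 3.457 − 2.354 = 1.103 mol
mass = 1.103 × 207.20 = 228.5 g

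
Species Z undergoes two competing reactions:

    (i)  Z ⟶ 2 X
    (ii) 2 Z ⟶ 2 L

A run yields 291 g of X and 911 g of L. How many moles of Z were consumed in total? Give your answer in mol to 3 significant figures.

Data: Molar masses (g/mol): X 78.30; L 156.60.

n(X) = 291 / 78.30 = 3.716 mol
n(L) = 911 / 156.60 = 5.817 mol
n(Z) via (i) = (1/2)×3.716 = 1.858 mol
n(Z) via (ii) = (2/2)×5.817 = 5.817 mol
total n(Z) = 1.858 + 5.817 = 7.675 mol

7.68 mol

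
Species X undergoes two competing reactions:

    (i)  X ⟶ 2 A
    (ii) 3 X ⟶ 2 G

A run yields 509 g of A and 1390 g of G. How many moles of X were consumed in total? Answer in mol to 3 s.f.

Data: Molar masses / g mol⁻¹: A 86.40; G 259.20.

n(A) = 509 / 86.40 = 5.891 mol
n(G) = 1390 / 259.20 = 5.363 mol
n(X) via (i) = (1/2)×5.891 = 2.946 mol
n(X) via (ii) = (3/2)×5.363 = 8.045 mol
total n(X) = 2.946 + 8.045 = 10.99 mol

11.0 mol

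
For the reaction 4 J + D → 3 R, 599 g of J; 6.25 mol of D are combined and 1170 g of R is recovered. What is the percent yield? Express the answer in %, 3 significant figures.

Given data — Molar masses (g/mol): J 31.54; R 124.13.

66.2 %

n(J) = 599.0 / 31.54 = 18.99 mol
n(D) = 6.250 mol
n/ν → J: 4.748, D: 6.250; J is limiting.
theoretical n(R) = (3/4) × 18.99 = 14.24 mol → 1768 g
% yield = 1170 / 1768 × 100 = 66.18 %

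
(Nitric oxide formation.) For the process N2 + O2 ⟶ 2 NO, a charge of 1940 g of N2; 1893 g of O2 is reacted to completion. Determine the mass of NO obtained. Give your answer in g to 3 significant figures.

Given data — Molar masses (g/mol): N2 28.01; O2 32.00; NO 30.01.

3550 g

n(N2) = 1940 / 28.01 = 69.26 mol
n(O2) = 1893 / 32.00 = 59.16 mol
n/ν for N2 = 69.26/1 = 69.26
n/ν for O2 = 59.16/1 = 59.16
Smallest n/ν is O2 → limiting reagent.
n(NO) = (2/1) × 59.16 = 118.3 mol
mass = 118.3 × 30.01 = 3550 g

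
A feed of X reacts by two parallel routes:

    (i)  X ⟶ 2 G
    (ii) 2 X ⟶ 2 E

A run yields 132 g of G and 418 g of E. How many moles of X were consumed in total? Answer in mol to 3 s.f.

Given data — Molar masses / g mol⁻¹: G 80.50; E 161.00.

3.42 mol

n(G) = 132 / 80.50 = 1.640 mol
n(E) = 418 / 161.00 = 2.596 mol
n(X) via (i) = (1/2)×1.640 = 0.8200 mol
n(X) via (ii) = (2/2)×2.596 = 2.596 mol
total n(X) = 0.8200 + 2.596 = 3.416 mol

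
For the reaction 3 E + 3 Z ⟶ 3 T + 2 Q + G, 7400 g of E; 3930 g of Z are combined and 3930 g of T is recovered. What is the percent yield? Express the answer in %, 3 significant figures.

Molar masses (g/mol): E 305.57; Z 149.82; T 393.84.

n(E) = 7400 / 305.57 = 24.22 mol
n(Z) = 3930 / 149.82 = 26.23 mol
n/ν for E = 24.22/3 = 8.073
n/ν for Z = 26.23/3 = 8.743
Smallest n/ν is E → limiting reagent.
theoretical n(T) = (3/3) × 24.22 = 24.22 mol → 9539 g
% yield = 3930 / 9539 × 100 = 41.20 %

41.2 %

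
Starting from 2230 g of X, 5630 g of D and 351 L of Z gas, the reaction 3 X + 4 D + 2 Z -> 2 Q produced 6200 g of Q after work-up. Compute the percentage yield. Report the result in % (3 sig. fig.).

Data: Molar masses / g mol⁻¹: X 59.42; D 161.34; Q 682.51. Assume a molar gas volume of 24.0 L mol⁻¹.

n(X) = 2230 / 59.42 = 37.53 mol
n(D) = 5630 / 161.34 = 34.90 mol
n(Z) = 351.0 / 24.0 = 14.63 mol
n/ν for X = 37.53/3 = 12.51
n/ν for D = 34.90/4 = 8.725
n/ν for Z = 14.63/2 = 7.315
Smallest n/ν is Z → limiting reagent.
theoretical n(Q) = (2/2) × 14.63 = 14.63 mol → 9985 g
% yield = 6200 / 9985 × 100 = 62.09 %

62.1 %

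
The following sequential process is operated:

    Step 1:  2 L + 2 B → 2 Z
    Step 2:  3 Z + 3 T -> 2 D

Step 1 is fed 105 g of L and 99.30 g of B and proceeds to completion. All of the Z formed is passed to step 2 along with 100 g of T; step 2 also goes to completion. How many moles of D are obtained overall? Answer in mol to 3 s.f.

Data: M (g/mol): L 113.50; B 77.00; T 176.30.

0.378 mol

Step 1:
n(L) = 105.0 / 113.50 = 0.9251 mol
n(B) = 99.30 / 77.00 = 1.290 mol
n/ν for L = 0.9251/2 = 0.4626
n/ν for B = 1.290/2 = 0.6450
Smallest n/ν is L → limiting reagent.
n(Z) produced = (2/2) × 0.9251 = 0.9251 mol
Step 2:
n(Z) available = 0.9251 mol
n(T) = 100.0 / 176.30 = 0.5672 mol
n/ν for Z = 0.9251/3 = 0.3084
n/ν for T = 0.5672/3 = 0.1891
Smallest n/ν is T → limiting reagent.
n(D) = (2/3) × 0.5672 = 0.3781 mol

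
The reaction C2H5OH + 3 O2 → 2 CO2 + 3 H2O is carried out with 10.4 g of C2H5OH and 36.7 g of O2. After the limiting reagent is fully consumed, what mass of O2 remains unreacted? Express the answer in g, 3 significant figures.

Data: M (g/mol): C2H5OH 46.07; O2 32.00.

15.0 g

n(C2H5OH) = 10.40 / 46.07 = 0.2257 mol
n(O2) = 36.70 / 32.00 = 1.147 mol
n/ν for C2H5OH = 0.2257/1 = 0.2257
n/ν for O2 = 1.147/3 = 0.3823
Smallest n/ν is C2H5OH → limiting reagent.
O2 consumed = (3/1) × 0.2257 = 0.6771 mol
O2 remaining = 1.147 − 0.6771 = 0.4699 mol
mass = 0.4699 × 32.00 = 15.04 g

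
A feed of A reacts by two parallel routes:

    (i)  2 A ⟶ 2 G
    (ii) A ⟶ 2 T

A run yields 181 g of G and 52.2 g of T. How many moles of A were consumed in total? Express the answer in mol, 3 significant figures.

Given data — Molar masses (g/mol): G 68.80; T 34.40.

3.39 mol

n(G) = 181 / 68.80 = 2.631 mol
n(T) = 52.2 / 34.40 = 1.517 mol
n(A) via (i) = (2/2)×2.631 = 2.631 mol
n(A) via (ii) = (1/2)×1.517 = 0.7585 mol
total n(A) = 2.631 + 0.7585 = 3.390 mol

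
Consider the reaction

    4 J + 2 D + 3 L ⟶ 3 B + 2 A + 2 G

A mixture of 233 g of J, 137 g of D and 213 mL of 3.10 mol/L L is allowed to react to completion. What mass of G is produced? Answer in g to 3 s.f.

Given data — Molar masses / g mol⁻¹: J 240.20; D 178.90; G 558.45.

246 g

n(J) = 233.0 / 240.20 = 0.9700 mol
n(D) = 137.0 / 178.90 = 0.7658 mol
n(L) = 3.10 × 213.0/1000 = 0.6603 mol
n/ν for J = 0.9700/4 = 0.2425
n/ν for D = 0.7658/2 = 0.3829
n/ν for L = 0.6603/3 = 0.2201
Smallest n/ν is L → limiting reagent.
n(G) = (2/3) × 0.6603 = 0.4402 mol
mass = 0.4402 × 558.45 = 245.8 g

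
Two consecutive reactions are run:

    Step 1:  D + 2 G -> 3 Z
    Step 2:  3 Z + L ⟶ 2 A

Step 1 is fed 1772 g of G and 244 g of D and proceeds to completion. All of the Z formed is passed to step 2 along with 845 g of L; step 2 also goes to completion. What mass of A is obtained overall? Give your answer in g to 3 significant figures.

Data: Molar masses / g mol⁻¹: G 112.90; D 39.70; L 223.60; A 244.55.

Step 1:
n(G) = 1772 / 112.90 = 15.70 mol
n(D) = 244.0 / 39.70 = 6.146 mol
n/ν → G: 7.850, D: 6.146; D is limiting.
n(Z) produced = (3/1) × 6.146 = 18.44 mol
Step 2:
n(Z) available = 18.44 mol
n(L) = 845.0 / 223.60 = 3.779 mol
n/ν → Z: 6.147, L: 3.779; L is limiting.
n(A) = (2/1) × 3.779 = 7.558 mol
mass = 7.558 × 244.55 = 1848 g

1850 g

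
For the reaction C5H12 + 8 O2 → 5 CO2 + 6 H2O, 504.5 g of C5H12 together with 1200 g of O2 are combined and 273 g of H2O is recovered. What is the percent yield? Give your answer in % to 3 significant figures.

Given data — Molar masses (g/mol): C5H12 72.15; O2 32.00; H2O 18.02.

n(C5H12) = 504.5 / 72.15 = 6.992 mol
n(O2) = 1200 / 32.00 = 37.50 mol
n/ν for C5H12 = 6.992/1 = 6.992
n/ν for O2 = 37.50/8 = 4.688
Smallest n/ν is O2 → limiting reagent.
theoretical n(H2O) = (6/8) × 37.50 = 28.13 mol → 506.9 g
% yield = 273 / 506.9 × 100 = 53.86 %

53.9 %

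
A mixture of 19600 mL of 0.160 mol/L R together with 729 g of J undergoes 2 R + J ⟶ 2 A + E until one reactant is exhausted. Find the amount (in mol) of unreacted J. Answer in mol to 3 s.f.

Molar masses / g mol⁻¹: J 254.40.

1.30 mol

n(R) = 0.160 × 19600/1000 = 3.136 mol
n(J) = 729.0 / 254.40 = 2.866 mol
n/ν → R: 1.568, J: 2.866; R is limiting.
J consumed = (1/2) × 3.136 = 1.568 mol
J remaining = 2.866 − 1.568 = 1.298 mol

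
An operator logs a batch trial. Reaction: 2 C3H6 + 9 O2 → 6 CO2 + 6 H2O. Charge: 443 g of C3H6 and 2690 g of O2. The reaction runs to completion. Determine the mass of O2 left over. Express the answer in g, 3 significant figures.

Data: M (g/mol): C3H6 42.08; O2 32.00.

1170 g

n(C3H6) = 443.0 / 42.08 = 10.53 mol
n(O2) = 2690 / 32.00 = 84.06 mol
n/ν for C3H6 = 10.53/2 = 5.265
n/ν for O2 = 84.06/9 = 9.340
Smallest n/ν is C3H6 → limiting reagent.
O2 consumed = (9/2) × 10.53 = 47.39 mol
O2 remaining = 84.06 − 47.39 = 36.67 mol
mass = 36.67 × 32.00 = 1173 g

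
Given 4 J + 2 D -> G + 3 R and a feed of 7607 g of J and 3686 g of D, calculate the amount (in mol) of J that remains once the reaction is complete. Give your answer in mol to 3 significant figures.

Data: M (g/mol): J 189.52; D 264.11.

12.2 mol

n(J) = 7607 / 189.52 = 40.14 mol
n(D) = 3686 / 264.11 = 13.96 mol
n/ν → J: 10.04, D: 6.980; D is limiting.
J consumed = (4/2) × 13.96 = 27.92 mol
J remaining = 40.14 − 27.92 = 12.22 mol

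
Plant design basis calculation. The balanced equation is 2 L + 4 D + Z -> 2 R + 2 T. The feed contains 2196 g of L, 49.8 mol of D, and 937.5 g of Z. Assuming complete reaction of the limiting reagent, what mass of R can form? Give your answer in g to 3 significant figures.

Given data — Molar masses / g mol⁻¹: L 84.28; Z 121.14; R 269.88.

4180 g

n(L) = 2196 / 84.28 = 26.06 mol
n(D) = 49.80 mol
n(Z) = 937.5 / 121.14 = 7.739 mol
n/ν → L: 13.03, D: 12.45, Z: 7.739; Z is limiting.
n(R) = (2/1) × 7.739 = 15.48 mol
mass = 15.48 × 269.88 = 4178 g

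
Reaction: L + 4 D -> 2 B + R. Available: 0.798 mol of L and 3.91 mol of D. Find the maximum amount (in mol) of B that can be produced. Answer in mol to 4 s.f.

1.596 mol

n(L) = 0.7980 mol
n(D) = 3.910 mol
n/ν for L = 0.7980/1 = 0.7980
n/ν for D = 3.910/4 = 0.9775
Smallest n/ν is L → limiting reagent.
n(B) = (2/1) × 0.7980 = 1.596 mol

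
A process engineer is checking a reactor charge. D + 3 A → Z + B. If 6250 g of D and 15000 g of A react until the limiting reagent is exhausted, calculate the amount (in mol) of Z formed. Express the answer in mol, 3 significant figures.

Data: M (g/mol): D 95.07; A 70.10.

65.7 mol

n(D) = 6250 / 95.07 = 65.74 mol
n(A) = 15000 / 70.10 = 214.0 mol
n/ν → D: 65.74, A: 71.33; D is limiting.
n(Z) = (1/1) × 65.74 = 65.74 mol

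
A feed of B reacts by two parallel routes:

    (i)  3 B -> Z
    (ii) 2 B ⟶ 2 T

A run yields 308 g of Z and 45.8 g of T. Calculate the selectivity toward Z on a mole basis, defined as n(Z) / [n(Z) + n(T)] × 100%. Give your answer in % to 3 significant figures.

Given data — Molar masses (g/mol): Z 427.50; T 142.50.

n(Z) = 308 / 427.50 = 0.7205 mol
n(T) = 45.8 / 142.50 = 0.3214 mol
selectivity = 0.7205/(0.7205+0.3214) × 100 = 69.15 %

69.2 %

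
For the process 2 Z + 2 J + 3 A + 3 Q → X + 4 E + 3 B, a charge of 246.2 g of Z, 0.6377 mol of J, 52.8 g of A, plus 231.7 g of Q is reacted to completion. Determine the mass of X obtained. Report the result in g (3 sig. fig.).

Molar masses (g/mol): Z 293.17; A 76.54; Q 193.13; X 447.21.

n(Z) = 246.2 / 293.17 = 0.8398 mol
n(J) = 0.6377 mol
n(A) = 52.80 / 76.54 = 0.6898 mol
n(Q) = 231.7 / 193.13 = 1.200 mol
n/ν for Z = 0.8398/2 = 0.4199
n/ν for J = 0.6377/2 = 0.3189
n/ν for A = 0.6898/3 = 0.2299
n/ν for Q = 1.200/3 = 0.4000
Smallest n/ν is A → limiting reagent.
n(X) = (1/3) × 0.6898 = 0.2299 mol
mass = 0.2299 × 447.21 = 102.8 g

103 g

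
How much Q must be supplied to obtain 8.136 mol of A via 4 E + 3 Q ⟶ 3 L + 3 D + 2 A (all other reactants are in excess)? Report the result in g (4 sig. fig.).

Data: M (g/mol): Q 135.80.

1657 g

n(A) = 8.136 mol
n(Q) = (3/2) × 8.136 = 12.20 mol
mass = 12.20 × 135.80 = 1657 g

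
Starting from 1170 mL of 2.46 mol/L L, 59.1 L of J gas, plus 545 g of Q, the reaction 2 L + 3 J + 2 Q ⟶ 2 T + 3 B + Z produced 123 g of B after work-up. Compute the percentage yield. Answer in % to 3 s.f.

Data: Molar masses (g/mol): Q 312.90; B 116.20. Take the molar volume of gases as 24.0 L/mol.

43.0 %

n(L) = 2.46 × 1170/1000 = 2.878 mol
n(J) = 59.10 / 24.0 = 2.463 mol
n(Q) = 545.0 / 312.90 = 1.742 mol
n/ν for L = 2.878/2 = 1.439
n/ν for J = 2.463/3 = 0.8210
n/ν for Q = 1.742/2 = 0.8710
Smallest n/ν is J → limiting reagent.
theoretical n(B) = (3/3) × 2.463 = 2.463 mol → 286.2 g
% yield = 123 / 286.2 × 100 = 42.98 %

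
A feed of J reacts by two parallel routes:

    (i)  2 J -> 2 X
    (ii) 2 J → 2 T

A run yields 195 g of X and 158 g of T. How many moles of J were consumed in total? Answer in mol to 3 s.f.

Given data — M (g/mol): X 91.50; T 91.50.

n(X) = 195 / 91.50 = 2.131 mol
n(T) = 158 / 91.50 = 1.727 mol
n(J) via (i) = (2/2)×2.131 = 2.131 mol
n(J) via (ii) = (2/2)×1.727 = 1.727 mol
total n(J) = 2.131 + 1.727 = 3.858 mol

3.86 mol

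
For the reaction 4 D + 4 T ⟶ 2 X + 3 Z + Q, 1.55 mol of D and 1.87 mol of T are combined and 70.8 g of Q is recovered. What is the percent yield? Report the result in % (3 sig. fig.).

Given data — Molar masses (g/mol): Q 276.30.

n(D) = 1.550 mol
n(T) = 1.870 mol
n/ν for D = 1.550/4 = 0.3875
n/ν for T = 1.870/4 = 0.4675
Smallest n/ν is D → limiting reagent.
theoretical n(Q) = (1/4) × 1.550 = 0.3875 mol → 107.1 g
% yield = 70.8 / 107.1 × 100 = 66.11 %

66.1 %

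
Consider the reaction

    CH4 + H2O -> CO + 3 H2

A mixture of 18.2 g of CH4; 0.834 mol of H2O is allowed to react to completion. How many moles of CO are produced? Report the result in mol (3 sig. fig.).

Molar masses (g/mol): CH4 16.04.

0.834 mol

n(CH4) = 18.20 / 16.04 = 1.135 mol
n(H2O) = 0.8340 mol
n/ν → CH4: 1.135, H2O: 0.8340; H2O is limiting.
n(CO) = (1/1) × 0.8340 = 0.8340 mol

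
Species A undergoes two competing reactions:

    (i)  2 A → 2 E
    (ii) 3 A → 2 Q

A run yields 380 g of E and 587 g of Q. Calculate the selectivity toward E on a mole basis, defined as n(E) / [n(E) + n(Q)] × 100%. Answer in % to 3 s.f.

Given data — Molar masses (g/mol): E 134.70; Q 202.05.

49.3 %

n(E) = 380 / 134.70 = 2.821 mol
n(Q) = 587 / 202.05 = 2.905 mol
selectivity = 2.821/(2.821+2.905) × 100 = 49.27 %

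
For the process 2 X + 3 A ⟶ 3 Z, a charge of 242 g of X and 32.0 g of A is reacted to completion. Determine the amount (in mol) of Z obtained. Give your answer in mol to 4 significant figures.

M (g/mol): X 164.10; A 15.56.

n(X) = 242.0 / 164.10 = 1.475 mol
n(A) = 32.00 / 15.56 = 2.057 mol
n/ν for X = 1.475/2 = 0.7375
n/ν for A = 2.057/3 = 0.6857
Smallest n/ν is A → limiting reagent.
n(Z) = (3/3) × 2.057 = 2.057 mol

2.057 mol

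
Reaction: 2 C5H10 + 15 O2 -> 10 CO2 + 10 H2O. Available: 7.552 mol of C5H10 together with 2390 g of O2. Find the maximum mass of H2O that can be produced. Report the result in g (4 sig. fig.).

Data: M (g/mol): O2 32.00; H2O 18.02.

n(C5H10) = 7.552 mol
n(O2) = 2390 / 32.00 = 74.69 mol
n/ν for C5H10 = 7.552/2 = 3.776
n/ν for O2 = 74.69/15 = 4.979
Smallest n/ν is C5H10 → limiting reagent.
n(H2O) = (10/2) × 7.552 = 37.76 mol
mass = 37.76 × 18.02 = 680.4 g

680.4 g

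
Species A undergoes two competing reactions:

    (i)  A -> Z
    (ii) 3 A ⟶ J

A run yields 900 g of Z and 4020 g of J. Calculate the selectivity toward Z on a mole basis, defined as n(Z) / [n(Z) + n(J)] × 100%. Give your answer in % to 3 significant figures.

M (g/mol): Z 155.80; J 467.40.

40.2 %

n(Z) = 900 / 155.80 = 5.777 mol
n(J) = 4020 / 467.40 = 8.601 mol
selectivity = 5.777/(5.777+8.601) × 100 = 40.18 %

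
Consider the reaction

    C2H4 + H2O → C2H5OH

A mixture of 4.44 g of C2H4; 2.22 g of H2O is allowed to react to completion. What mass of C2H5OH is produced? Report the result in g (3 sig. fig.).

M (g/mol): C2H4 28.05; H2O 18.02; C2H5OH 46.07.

5.68 g

n(C2H4) = 4.440 / 28.05 = 0.1583 mol
n(H2O) = 2.220 / 18.02 = 0.1232 mol
n/ν for C2H4 = 0.1583/1 = 0.1583
n/ν for H2O = 0.1232/1 = 0.1232
Smallest n/ν is H2O → limiting reagent.
n(C2H5OH) = (1/1) × 0.1232 = 0.1232 mol
mass = 0.1232 × 46.07 = 5.676 g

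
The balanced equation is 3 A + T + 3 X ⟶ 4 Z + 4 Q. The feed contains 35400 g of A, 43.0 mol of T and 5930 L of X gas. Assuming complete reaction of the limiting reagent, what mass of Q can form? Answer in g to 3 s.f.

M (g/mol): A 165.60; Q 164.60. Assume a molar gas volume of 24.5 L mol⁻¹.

28300 g

n(A) = 35400 / 165.60 = 213.8 mol
n(T) = 43.00 mol
n(X) = 5930 / 24.5 = 242.0 mol
n/ν → A: 71.27, T: 43.00, X: 80.67; T is limiting.
n(Q) = (4/1) × 43.00 = 172.0 mol
mass = 172.0 × 164.60 = 28310 g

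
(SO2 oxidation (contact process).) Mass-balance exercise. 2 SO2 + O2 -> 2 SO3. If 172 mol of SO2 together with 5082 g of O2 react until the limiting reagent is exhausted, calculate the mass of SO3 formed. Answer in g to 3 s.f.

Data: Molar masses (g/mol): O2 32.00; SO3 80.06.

13800 g

n(SO2) = 172.0 mol
n(O2) = 5082 / 32.00 = 158.8 mol
n/ν → SO2: 86.00, O2: 158.8; SO2 is limiting.
n(SO3) = (2/2) × 172.0 = 172.0 mol
mass = 172.0 × 80.06 = 13770 g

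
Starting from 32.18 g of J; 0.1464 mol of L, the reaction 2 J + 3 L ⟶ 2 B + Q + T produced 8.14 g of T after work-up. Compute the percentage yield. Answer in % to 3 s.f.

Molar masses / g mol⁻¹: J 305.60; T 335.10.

49.8 %

n(J) = 32.18 / 305.60 = 0.1053 mol
n(L) = 0.1464 mol
n/ν for J = 0.1053/2 = 0.05265
n/ν for L = 0.1464/3 = 0.04880
Smallest n/ν is L → limiting reagent.
theoretical n(T) = (1/3) × 0.1464 = 0.04880 mol → 16.35 g
% yield = 8.14 / 16.35 × 100 = 49.79 %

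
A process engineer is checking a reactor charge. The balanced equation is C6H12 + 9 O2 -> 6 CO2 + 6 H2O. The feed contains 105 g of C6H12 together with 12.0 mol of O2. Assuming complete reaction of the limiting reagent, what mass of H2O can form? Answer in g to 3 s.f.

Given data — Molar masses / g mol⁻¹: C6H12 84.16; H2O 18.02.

135 g

n(C6H12) = 105.0 / 84.16 = 1.248 mol
n(O2) = 12.00 mol
n/ν for C6H12 = 1.248/1 = 1.248
n/ν for O2 = 12.00/9 = 1.333
Smallest n/ν is C6H12 → limiting reagent.
n(H2O) = (6/1) × 1.248 = 7.488 mol
mass = 7.488 × 18.02 = 134.9 g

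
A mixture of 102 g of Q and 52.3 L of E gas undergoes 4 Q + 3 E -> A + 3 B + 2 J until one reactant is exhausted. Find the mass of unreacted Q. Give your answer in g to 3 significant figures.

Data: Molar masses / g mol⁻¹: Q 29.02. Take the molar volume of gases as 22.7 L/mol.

12.9 g

n(Q) = 102.0 / 29.02 = 3.515 mol
n(E) = 52.30 / 22.7 = 2.304 mol
n/ν for Q = 3.515/4 = 0.8788
n/ν for E = 2.304/3 = 0.7680
Smallest n/ν is E → limiting reagent.
Q consumed = (4/3) × 2.304 = 3.072 mol
Q remaining = 3.515 − 3.072 = 0.4430 mol
mass = 0.4430 × 29.02 = 12.86 g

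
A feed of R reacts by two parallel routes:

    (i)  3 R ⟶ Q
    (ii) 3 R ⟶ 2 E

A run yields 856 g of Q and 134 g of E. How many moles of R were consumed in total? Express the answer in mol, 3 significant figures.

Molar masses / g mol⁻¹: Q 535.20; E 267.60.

5.55 mol

n(Q) = 856 / 535.20 = 1.599 mol
n(E) = 134 / 267.60 = 0.5007 mol
n(R) via (i) = (3/1)×1.599 = 4.797 mol
n(R) via (ii) = (3/2)×0.5007 = 0.7511 mol
total n(R) = 4.797 + 0.7511 = 5.548 mol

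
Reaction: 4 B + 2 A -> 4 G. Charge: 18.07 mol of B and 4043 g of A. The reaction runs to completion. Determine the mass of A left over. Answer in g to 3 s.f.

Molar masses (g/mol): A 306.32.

n(B) = 18.07 mol
n(A) = 4043 / 306.32 = 13.20 mol
n/ν for B = 18.07/4 = 4.518
n/ν for A = 13.20/2 = 6.600
Smallest n/ν is B → limiting reagent.
A consumed = (2/4) × 18.07 = 9.035 mol
A remaining = 13.20 − 9.035 = 4.165 mol
mass = 4.165 × 306.32 = 1276 g

1280 g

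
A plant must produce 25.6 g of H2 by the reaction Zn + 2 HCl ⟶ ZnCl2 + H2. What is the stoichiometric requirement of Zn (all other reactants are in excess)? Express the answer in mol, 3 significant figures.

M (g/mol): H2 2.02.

n(H2) = 25.6 / 2.02 = 12.67 mol
n(Zn) = (1/1) × 12.67 = 12.67 mol

12.7 mol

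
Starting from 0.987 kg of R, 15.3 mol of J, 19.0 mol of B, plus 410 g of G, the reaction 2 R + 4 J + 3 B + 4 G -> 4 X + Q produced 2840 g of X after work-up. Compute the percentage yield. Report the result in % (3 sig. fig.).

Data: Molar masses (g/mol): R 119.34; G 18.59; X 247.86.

74.9 %

n(R) = 0.9870×1000 / 119.34 = 8.270 mol
n(J) = 15.30 mol
n(B) = 19.00 mol
n(G) = 410.0 / 18.59 = 22.05 mol
n/ν → R: 4.135, J: 3.825, B: 6.333, G: 5.513; J is limiting.
theoretical n(X) = (4/4) × 15.30 = 15.30 mol → 3792 g
% yield = 2840 / 3792 × 100 = 74.89 %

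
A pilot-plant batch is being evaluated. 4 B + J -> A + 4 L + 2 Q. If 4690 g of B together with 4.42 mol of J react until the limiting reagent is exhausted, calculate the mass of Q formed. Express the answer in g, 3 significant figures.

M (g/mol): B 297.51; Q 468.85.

3700 g

n(B) = 4690 / 297.51 = 15.76 mol
n(J) = 4.420 mol
n/ν for B = 15.76/4 = 3.940
n/ν for J = 4.420/1 = 4.420
Smallest n/ν is B → limiting reagent.
n(Q) = (2/4) × 15.76 = 7.880 mol
mass = 7.880 × 468.85 = 3695 g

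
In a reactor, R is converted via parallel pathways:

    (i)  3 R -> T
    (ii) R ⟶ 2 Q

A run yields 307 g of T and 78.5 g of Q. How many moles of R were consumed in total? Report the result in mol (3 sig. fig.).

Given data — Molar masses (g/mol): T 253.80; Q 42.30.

4.56 mol

n(T) = 307 / 253.80 = 1.210 mol
n(Q) = 78.5 / 42.30 = 1.856 mol
n(R) via (i) = (3/1)×1.210 = 3.630 mol
n(R) via (ii) = (1/2)×1.856 = 0.9280 mol
total n(R) = 3.630 + 0.9280 = 4.558 mol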